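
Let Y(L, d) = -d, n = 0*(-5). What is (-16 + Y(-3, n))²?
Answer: 256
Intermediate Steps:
n = 0
(-16 + Y(-3, n))² = (-16 - 1*0)² = (-16 + 0)² = (-16)² = 256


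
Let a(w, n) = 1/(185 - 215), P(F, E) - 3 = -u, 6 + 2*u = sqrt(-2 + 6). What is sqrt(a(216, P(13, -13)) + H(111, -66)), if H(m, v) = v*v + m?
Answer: sqrt(4020270)/30 ≈ 66.835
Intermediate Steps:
H(m, v) = m + v**2 (H(m, v) = v**2 + m = m + v**2)
u = -2 (u = -3 + sqrt(-2 + 6)/2 = -3 + sqrt(4)/2 = -3 + (1/2)*2 = -3 + 1 = -2)
P(F, E) = 5 (P(F, E) = 3 - 1*(-2) = 3 + 2 = 5)
a(w, n) = -1/30 (a(w, n) = 1/(-30) = -1/30)
sqrt(a(216, P(13, -13)) + H(111, -66)) = sqrt(-1/30 + (111 + (-66)**2)) = sqrt(-1/30 + (111 + 4356)) = sqrt(-1/30 + 4467) = sqrt(134009/30) = sqrt(4020270)/30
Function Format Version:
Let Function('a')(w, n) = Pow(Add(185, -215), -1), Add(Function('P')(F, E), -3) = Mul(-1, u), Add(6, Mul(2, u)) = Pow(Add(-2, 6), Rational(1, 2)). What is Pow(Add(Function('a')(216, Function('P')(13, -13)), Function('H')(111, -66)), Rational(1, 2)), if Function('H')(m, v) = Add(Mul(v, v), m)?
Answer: Mul(Rational(1, 30), Pow(4020270, Rational(1, 2))) ≈ 66.835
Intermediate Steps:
Function('H')(m, v) = Add(m, Pow(v, 2)) (Function('H')(m, v) = Add(Pow(v, 2), m) = Add(m, Pow(v, 2)))
u = -2 (u = Add(-3, Mul(Rational(1, 2), Pow(Add(-2, 6), Rational(1, 2)))) = Add(-3, Mul(Rational(1, 2), Pow(4, Rational(1, 2)))) = Add(-3, Mul(Rational(1, 2), 2)) = Add(-3, 1) = -2)
Function('P')(F, E) = 5 (Function('P')(F, E) = Add(3, Mul(-1, -2)) = Add(3, 2) = 5)
Function('a')(w, n) = Rational(-1, 30) (Function('a')(w, n) = Pow(-30, -1) = Rational(-1, 30))
Pow(Add(Function('a')(216, Function('P')(13, -13)), Function('H')(111, -66)), Rational(1, 2)) = Pow(Add(Rational(-1, 30), Add(111, Pow(-66, 2))), Rational(1, 2)) = Pow(Add(Rational(-1, 30), Add(111, 4356)), Rational(1, 2)) = Pow(Add(Rational(-1, 30), 4467), Rational(1, 2)) = Pow(Rational(134009, 30), Rational(1, 2)) = Mul(Rational(1, 30), Pow(4020270, Rational(1, 2)))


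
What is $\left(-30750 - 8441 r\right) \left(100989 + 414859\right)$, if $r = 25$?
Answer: $-124719150200$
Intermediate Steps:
$\left(-30750 - 8441 r\right) \left(100989 + 414859\right) = \left(-30750 - 211025\right) \left(100989 + 414859\right) = \left(-30750 - 211025\right) 515848 = \left(-241775\right) 515848 = -124719150200$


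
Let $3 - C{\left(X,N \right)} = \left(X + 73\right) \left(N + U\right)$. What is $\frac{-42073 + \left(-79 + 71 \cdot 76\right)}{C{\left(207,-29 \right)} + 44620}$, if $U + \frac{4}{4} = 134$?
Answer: $- \frac{36756}{15503} \approx -2.3709$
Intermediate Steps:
$U = 133$ ($U = -1 + 134 = 133$)
$C{\left(X,N \right)} = 3 - \left(73 + X\right) \left(133 + N\right)$ ($C{\left(X,N \right)} = 3 - \left(X + 73\right) \left(N + 133\right) = 3 - \left(73 + X\right) \left(133 + N\right)$)
$\frac{-42073 + \left(-79 + 71 \cdot 76\right)}{C{\left(207,-29 \right)} + 44620} = \frac{-42073 + \left(-79 + 71 \cdot 76\right)}{\left(-9706 - 27531 - -2117 - \left(-29\right) 207\right) + 44620} = \frac{-42073 + \left(-79 + 5396\right)}{\left(-9706 - 27531 + 2117 + 6003\right) + 44620} = \frac{-42073 + 5317}{-29117 + 44620} = - \frac{36756}{15503}$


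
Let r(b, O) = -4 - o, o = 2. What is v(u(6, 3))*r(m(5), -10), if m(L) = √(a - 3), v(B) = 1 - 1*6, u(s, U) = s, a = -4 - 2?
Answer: 30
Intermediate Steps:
a = -6
v(B) = -5 (v(B) = 1 - 6 = -5)
m(L) = 3*I (m(L) = √(-6 - 3) = √(-9) = 3*I)
r(b, O) = -6 (r(b, O) = -4 - 1*2 = -4 - 2 = -6)
v(u(6, 3))*r(m(5), -10) = -5*(-6) = 30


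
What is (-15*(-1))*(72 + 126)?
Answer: 2970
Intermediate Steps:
(-15*(-1))*(72 + 126) = 15*198 = 2970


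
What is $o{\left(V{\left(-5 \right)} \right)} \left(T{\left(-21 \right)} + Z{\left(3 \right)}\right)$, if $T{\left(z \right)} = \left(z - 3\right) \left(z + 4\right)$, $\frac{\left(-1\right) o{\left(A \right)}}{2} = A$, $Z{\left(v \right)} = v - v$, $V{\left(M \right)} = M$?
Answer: $4080$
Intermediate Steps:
$Z{\left(v \right)} = 0$
$o{\left(A \right)} = - 2 A$
$T{\left(z \right)} = \left(-3 + z\right) \left(4 + z\right)$
$o{\left(V{\left(-5 \right)} \right)} \left(T{\left(-21 \right)} + Z{\left(3 \right)}\right) = \left(-2\right) \left(-5\right) \left(\left(-12 - 21 + \left(-21\right)^{2}\right) + 0\right) = 10 \left(\left(-12 - 21 + 441\right) + 0\right) = 10 \left(408 + 0\right) = 10 \cdot 408 = 4080$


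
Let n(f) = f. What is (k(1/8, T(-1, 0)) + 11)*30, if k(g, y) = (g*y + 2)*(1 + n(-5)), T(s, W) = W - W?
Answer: 90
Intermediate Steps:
T(s, W) = 0
k(g, y) = -8 - 4*g*y (k(g, y) = (g*y + 2)*(1 - 5) = (2 + g*y)*(-4) = -8 - 4*g*y)
(k(1/8, T(-1, 0)) + 11)*30 = ((-8 - 4*0/8) + 11)*30 = ((-8 - 4*1/8*0) + 11)*30 = ((-8 + 0) + 11)*30 = (-8 + 11)*30 = 3*30 = 90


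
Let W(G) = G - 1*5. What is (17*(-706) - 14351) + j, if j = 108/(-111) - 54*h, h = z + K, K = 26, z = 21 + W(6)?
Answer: -1071001/37 ≈ -28946.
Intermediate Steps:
W(G) = -5 + G (W(G) = G - 5 = -5 + G)
z = 22 (z = 21 + (-5 + 6) = 21 + 1 = 22)
h = 48 (h = 22 + 26 = 48)
j = -95940/37 (j = 108/(-111) - 54*48 = 108*(-1/111) - 2592 = -36/37 - 2592 = -95940/37 ≈ -2593.0)
(17*(-706) - 14351) + j = (17*(-706) - 14351) - 95940/37 = (-12002 - 14351) - 95940/37 = -26353 - 95940/37 = -1071001/37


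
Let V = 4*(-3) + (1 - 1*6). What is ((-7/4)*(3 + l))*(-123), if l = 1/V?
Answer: 21525/34 ≈ 633.09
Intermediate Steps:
V = -17 (V = -12 + (1 - 6) = -12 - 5 = -17)
l = -1/17 (l = 1/(-17) = -1/17 ≈ -0.058824)
((-7/4)*(3 + l))*(-123) = ((-7/4)*(3 - 1/17))*(-123) = (-7*1/4*(50/17))*(-123) = -7/4*50/17*(-123) = -175/34*(-123) = 21525/34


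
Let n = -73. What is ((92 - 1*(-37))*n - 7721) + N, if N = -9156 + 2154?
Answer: -24140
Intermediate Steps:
N = -7002
((92 - 1*(-37))*n - 7721) + N = ((92 - 1*(-37))*(-73) - 7721) - 7002 = ((92 + 37)*(-73) - 7721) - 7002 = (129*(-73) - 7721) - 7002 = (-9417 - 7721) - 7002 = -17138 - 7002 = -24140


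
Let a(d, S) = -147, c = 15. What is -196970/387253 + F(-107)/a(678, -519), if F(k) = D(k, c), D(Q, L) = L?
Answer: -11587795/18975397 ≈ -0.61067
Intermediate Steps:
F(k) = 15
-196970/387253 + F(-107)/a(678, -519) = -196970/387253 + 15/(-147) = -196970*1/387253 + 15*(-1/147) = -196970/387253 - 5/49 = -11587795/18975397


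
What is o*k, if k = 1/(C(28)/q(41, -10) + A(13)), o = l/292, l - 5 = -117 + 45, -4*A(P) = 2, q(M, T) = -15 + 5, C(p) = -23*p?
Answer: -335/93294 ≈ -0.0035908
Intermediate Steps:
q(M, T) = -10
A(P) = -½ (A(P) = -¼*2 = -½)
l = -67 (l = 5 + (-117 + 45) = 5 - 72 = -67)
o = -67/292 ≈ -0.22945
k = 10/639 (k = 1/(-23*28/(-10) - ½) = 1/(-644*(-⅒) - ½) = 1/(322/5 - ½) = 1/(639/10) = 10/639 ≈ 0.015649)
o*k = -67/292*10/639 = -335/93294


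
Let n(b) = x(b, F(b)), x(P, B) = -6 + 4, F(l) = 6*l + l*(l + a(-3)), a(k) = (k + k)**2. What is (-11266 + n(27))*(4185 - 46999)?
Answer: 482428152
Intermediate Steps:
a(k) = 4*k**2 (a(k) = (2*k)**2 = 4*k**2)
F(l) = 6*l + l*(36 + l) (F(l) = 6*l + l*(l + 4*(-3)**2) = 6*l + l*(l + 4*9) = 6*l + l*(l + 36) = 6*l + l*(36 + l))
x(P, B) = -2
n(b) = -2
(-11266 + n(27))*(4185 - 46999) = (-11266 - 2)*(4185 - 46999) = -11268*(-42814) = 482428152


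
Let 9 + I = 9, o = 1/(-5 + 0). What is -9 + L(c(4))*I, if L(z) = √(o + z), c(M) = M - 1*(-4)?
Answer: -9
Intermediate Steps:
o = -⅕ (o = 1/(-5) = -⅕ ≈ -0.20000)
c(M) = 4 + M (c(M) = M + 4 = 4 + M)
I = 0 (I = -9 + 9 = 0)
L(z) = √(-⅕ + z)
-9 + L(c(4))*I = -9 + (√(-5 + 25*(4 + 4))/5)*0 = -9 + (√(-5 + 25*8)/5)*0 = -9 + (√(-5 + 200)/5)*0 = -9 + (√195/5)*0 = -9 + 0 = -9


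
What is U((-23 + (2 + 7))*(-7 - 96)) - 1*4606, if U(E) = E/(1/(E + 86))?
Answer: 2198770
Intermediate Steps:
U(E) = E*(86 + E) (U(E) = E/(1/(86 + E)) = E*(86 + E))
U((-23 + (2 + 7))*(-7 - 96)) - 1*4606 = ((-23 + (2 + 7))*(-7 - 96))*(86 + (-23 + (2 + 7))*(-7 - 96)) - 1*4606 = ((-23 + 9)*(-103))*(86 + (-23 + 9)*(-103)) - 4606 = (-14*(-103))*(86 - 14*(-103)) - 4606 = 1442*(86 + 1442) - 4606 = 1442*1528 - 4606 = 2203376 - 4606 = 2198770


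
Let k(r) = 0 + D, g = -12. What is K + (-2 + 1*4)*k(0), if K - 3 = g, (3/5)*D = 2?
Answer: -7/3 ≈ -2.3333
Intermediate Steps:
D = 10/3 (D = (5/3)*2 = 10/3 ≈ 3.3333)
K = -9 (K = 3 - 12 = -9)
k(r) = 10/3 (k(r) = 0 + 10/3 = 10/3)
K + (-2 + 1*4)*k(0) = -9 + (-2 + 1*4)*(10/3) = -9 + (-2 + 4)*(10/3) = -9 + 2*(10/3) = -9 + 20/3 = -7/3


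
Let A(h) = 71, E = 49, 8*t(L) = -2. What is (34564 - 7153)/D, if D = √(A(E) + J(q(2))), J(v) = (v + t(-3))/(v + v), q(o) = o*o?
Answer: 109644*√4574/2287 ≈ 3242.4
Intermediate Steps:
t(L) = -¼ (t(L) = (⅛)*(-2) = -¼)
q(o) = o²
J(v) = (-¼ + v)/(2*v) (J(v) = (v - ¼)/(v + v) = (-¼ + v)/((2*v)) = (-¼ + v)*(1/(2*v)) = (-¼ + v)/(2*v))
D = √4574/8 (D = √(71 + (-1 + 4*2²)/(8*(2²))) = √(71 + (⅛)*(-1 + 4*4)/4) = √(71 + (⅛)*(¼)*(-1 + 16)) = √(71 + (⅛)*(¼)*15) = √(71 + 15/32) = √(2287/32) = √4574/8 ≈ 8.4539)
(34564 - 7153)/D = (34564 - 7153)/((√4574/8)) = 27411*(4*√4574/2287) = 109644*√4574/2287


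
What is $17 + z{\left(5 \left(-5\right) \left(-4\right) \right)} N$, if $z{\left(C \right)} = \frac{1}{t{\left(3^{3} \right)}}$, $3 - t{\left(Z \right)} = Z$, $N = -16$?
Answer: $\frac{53}{3} \approx 17.667$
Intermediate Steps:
$t{\left(Z \right)} = 3 - Z$
$z{\left(C \right)} = - \frac{1}{24}$ ($z{\left(C \right)} = \frac{1}{3 - 3^{3}} = \frac{1}{3 - 27} = \frac{1}{-24} = - \frac{1}{24}$)
$17 + z{\left(5 \left(-5\right) \left(-4\right) \right)} N = 17 - - \frac{2}{3} = 17 + \frac{2}{3} = \frac{53}{3}$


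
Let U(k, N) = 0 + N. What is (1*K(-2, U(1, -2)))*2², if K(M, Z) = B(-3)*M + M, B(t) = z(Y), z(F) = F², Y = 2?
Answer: -40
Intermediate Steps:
B(t) = 4 (B(t) = 2² = 4)
U(k, N) = N
K(M, Z) = 5*M (K(M, Z) = 4*M + M = 5*M)
(1*K(-2, U(1, -2)))*2² = (1*(5*(-2)))*2² = (1*(-10))*4 = -10*4 = -40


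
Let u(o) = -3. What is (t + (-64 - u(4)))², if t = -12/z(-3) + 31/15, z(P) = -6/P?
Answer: 948676/225 ≈ 4216.3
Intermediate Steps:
t = -59/15 (t = -12/((-6/(-3))) + 31/15 = -12/((-6*(-⅓))) + 31*(1/15) = -12/2 + 31/15 = -12*½ + 31/15 = -6 + 31/15 = -59/15 ≈ -3.9333)
(t + (-64 - u(4)))² = (-59/15 + (-64 - 1*(-3)))² = (-59/15 + (-64 + 3))² = (-59/15 - 61)² = (-974/15)² = 948676/225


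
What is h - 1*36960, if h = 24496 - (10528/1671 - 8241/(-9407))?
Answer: -196035632615/15719097 ≈ -12471.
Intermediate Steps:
h = 384942192505/15719097 (h = 24496 - (10528*(1/1671) - 8241*(-1/9407)) = 24496 - (10528/1671 + 8241/9407) = 24496 - 1*112807607/15719097 = 24496 - 112807607/15719097 = 384942192505/15719097 ≈ 24489.)
h - 1*36960 = 384942192505/15719097 - 1*36960 = 384942192505/15719097 - 36960 = -196035632615/15719097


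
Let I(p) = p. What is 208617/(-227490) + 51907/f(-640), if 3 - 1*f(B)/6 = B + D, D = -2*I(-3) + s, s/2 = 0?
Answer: 917582438/72455565 ≈ 12.664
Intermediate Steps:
s = 0 (s = 2*0 = 0)
D = 6 (D = -2*(-3) + 0 = 6 + 0 = 6)
f(B) = -18 - 6*B (f(B) = 18 - 6*(B + 6) = 18 - 6*(6 + B) = 18 + (-36 - 6*B) = -18 - 6*B)
208617/(-227490) + 51907/f(-640) = 208617/(-227490) + 51907/(-18 - 6*(-640)) = 208617*(-1/227490) + 51907/(-18 + 3840) = -69539/75830 + 51907/3822 = 917582438/72455565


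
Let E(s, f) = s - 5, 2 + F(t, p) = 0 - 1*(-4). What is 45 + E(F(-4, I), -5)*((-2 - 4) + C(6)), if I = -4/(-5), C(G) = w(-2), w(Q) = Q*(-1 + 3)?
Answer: 75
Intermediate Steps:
w(Q) = 2*Q (w(Q) = Q*2 = 2*Q)
C(G) = -4 (C(G) = 2*(-2) = -4)
I = 4/5 (I = -4*(-1/5) = 4/5 ≈ 0.80000)
F(t, p) = 2 (F(t, p) = -2 + (0 - 1*(-4)) = -2 + (0 + 4) = -2 + 4 = 2)
E(s, f) = -5 + s
45 + E(F(-4, I), -5)*((-2 - 4) + C(6)) = 45 + (-5 + 2)*((-2 - 4) - 4) = 45 - 3*(-6 - 4) = 45 - 3*(-10) = 45 + 30 = 75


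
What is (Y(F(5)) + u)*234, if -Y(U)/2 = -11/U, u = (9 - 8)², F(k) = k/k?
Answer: 5382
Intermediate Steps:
F(k) = 1
u = 1 (u = 1² = 1)
Y(U) = 22/U (Y(U) = -(-22)/U = 22/U)
(Y(F(5)) + u)*234 = (22/1 + 1)*234 = (22*1 + 1)*234 = (22 + 1)*234 = 23*234 = 5382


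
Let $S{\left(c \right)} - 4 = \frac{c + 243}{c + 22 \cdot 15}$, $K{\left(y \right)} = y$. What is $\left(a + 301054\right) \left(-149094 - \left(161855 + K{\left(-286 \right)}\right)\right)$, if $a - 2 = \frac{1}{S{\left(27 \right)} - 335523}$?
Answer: $- \frac{3734220166623804991}{39926671} \approx -9.3527 \cdot 10^{10}$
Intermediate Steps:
$S{\left(c \right)} = 4 + \frac{243 + c}{330 + c}$ ($S{\left(c \right)} = 4 + \frac{c + 243}{c + 22 \cdot 15} = 4 + \frac{243 + c}{c + 330} = 4 + \frac{243 + c}{330 + c}$)
$a = \frac{79853223}{39926671}$ ($a = 2 + \frac{1}{\frac{1563 + 5 \cdot 27}{330 + 27} - 335523} = 2 + \frac{1}{\frac{1563 + 135}{357} - 335523} = 2 + \frac{1}{\frac{1}{357} \cdot 1698 - 335523} = 2 + \frac{1}{\frac{566}{119} - 335523} = 2 + \frac{1}{- \frac{39926671}{119}} = 2 - \frac{119}{39926671} = \frac{79853223}{39926671} \approx 2.0$)
$\left(a + 301054\right) \left(-149094 - \left(161855 + K{\left(-286 \right)}\right)\right) = \left(\frac{79853223}{39926671} + 301054\right) \left(-149094 - 161569\right) = \frac{12020163864457 \left(-149094 + \left(-161855 + 286\right)\right)}{39926671} = \frac{12020163864457 \left(-149094 - 161569\right)}{39926671} = \frac{12020163864457}{39926671} \left(-310663\right) = - \frac{3734220166623804991}{39926671}$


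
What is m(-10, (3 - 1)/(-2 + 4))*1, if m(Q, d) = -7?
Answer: -7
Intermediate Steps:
m(-10, (3 - 1)/(-2 + 4))*1 = -7*1 = -7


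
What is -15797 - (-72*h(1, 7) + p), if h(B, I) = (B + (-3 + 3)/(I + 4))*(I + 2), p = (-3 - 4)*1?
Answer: -15142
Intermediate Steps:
p = -7 (p = -7*1 = -7)
h(B, I) = B*(2 + I) (h(B, I) = (B + 0/(4 + I))*(2 + I) = (B + 0)*(2 + I) = B*(2 + I))
-15797 - (-72*h(1, 7) + p) = -15797 - (-72*(2 + 7) - 7) = -15797 - (-72*9 - 7) = -15797 - (-648 - 7) = -15797 - 1*(-655) = -15797 + 655 = -15142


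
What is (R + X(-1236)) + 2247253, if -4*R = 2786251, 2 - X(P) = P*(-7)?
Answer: 6168161/4 ≈ 1.5420e+6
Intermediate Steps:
X(P) = 2 + 7*P (X(P) = 2 - P*(-7) = 2 - (-7)*P = 2 + 7*P)
R = -2786251/4 (R = -¼*2786251 = -2786251/4 ≈ -6.9656e+5)
(R + X(-1236)) + 2247253 = (-2786251/4 + (2 + 7*(-1236))) + 2247253 = (-2786251/4 + (2 - 8652)) + 2247253 = (-2786251/4 - 8650) + 2247253 = -2820851/4 + 2247253 = 6168161/4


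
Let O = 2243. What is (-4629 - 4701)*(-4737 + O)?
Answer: 23269020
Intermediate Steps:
(-4629 - 4701)*(-4737 + O) = (-4629 - 4701)*(-4737 + 2243) = -9330*(-2494) = 23269020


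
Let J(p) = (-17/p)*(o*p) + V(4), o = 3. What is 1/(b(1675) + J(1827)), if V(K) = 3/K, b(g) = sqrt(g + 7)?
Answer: -804/13489 - 464*sqrt(2)/13489 ≈ -0.10825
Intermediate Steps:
b(g) = sqrt(7 + g)
J(p) = -201/4 (J(p) = (-17/p)*(3*p) + 3/4 = -51 + 3*(1/4) = -51 + 3/4 = -201/4)
1/(b(1675) + J(1827)) = 1/(sqrt(7 + 1675) - 201/4) = 1/(sqrt(1682) - 201/4) = 1/(29*sqrt(2) - 201/4) = 1/(-201/4 + 29*sqrt(2))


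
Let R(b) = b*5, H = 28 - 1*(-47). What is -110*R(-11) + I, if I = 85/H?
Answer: 90767/15 ≈ 6051.1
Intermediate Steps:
H = 75 (H = 28 + 47 = 75)
R(b) = 5*b
I = 17/15 (I = 85/75 = 85*(1/75) = 17/15 ≈ 1.1333)
-110*R(-11) + I = -550*(-11) + 17/15 = -110*(-55) + 17/15 = 6050 + 17/15 = 90767/15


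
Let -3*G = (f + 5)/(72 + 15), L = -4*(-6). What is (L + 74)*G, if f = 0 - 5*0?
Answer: -490/261 ≈ -1.8774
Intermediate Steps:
f = 0 (f = 0 + 0 = 0)
L = 24
G = -5/261 (G = -(0 + 5)/(3*(72 + 15)) = -5/(3*87) = -⅓*5/87 = -5/261 ≈ -0.019157)
(L + 74)*G = (24 + 74)*(-5/261) = 98*(-5/261) = -490/261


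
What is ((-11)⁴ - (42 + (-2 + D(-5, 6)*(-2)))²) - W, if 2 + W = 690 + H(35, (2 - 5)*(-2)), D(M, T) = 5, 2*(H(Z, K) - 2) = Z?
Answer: 26067/2 ≈ 13034.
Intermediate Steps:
H(Z, K) = 2 + Z/2
W = 1415/2 (W = -2 + (690 + (2 + (½)*35)) = -2 + (690 + (2 + 35/2)) = -2 + (690 + 39/2) = -2 + 1419/2 = 1415/2 ≈ 707.50)
((-11)⁴ - (42 + (-2 + D(-5, 6)*(-2)))²) - W = ((-11)⁴ - (42 + (-2 + 5*(-2)))²) - 1*1415/2 = (14641 - (42 + (-2 - 10))²) - 1415/2 = (14641 - (42 - 12)²) - 1415/2 = (14641 - 1*30²) - 1415/2 = (14641 - 1*900) - 1415/2 = (14641 - 900) - 1415/2 = 13741 - 1415/2 = 26067/2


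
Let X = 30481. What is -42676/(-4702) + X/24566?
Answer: 595850139/57754666 ≈ 10.317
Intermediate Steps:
-42676/(-4702) + X/24566 = -42676/(-4702) + 30481/24566 = -42676*(-1/4702) + 30481*(1/24566) = 21338/2351 + 30481/24566 = 595850139/57754666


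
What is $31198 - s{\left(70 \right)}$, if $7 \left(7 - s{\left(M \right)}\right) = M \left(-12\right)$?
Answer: $31071$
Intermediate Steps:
$s{\left(M \right)} = 7 + \frac{12 M}{7}$ ($s{\left(M \right)} = 7 - \frac{M \left(-12\right)}{7} = 7 - \frac{\left(-12\right) M}{7} = 7 + \frac{12 M}{7}$)
$31198 - s{\left(70 \right)} = 31198 - \left(7 + \frac{12}{7} \cdot 70\right) = 31198 - \left(7 + 120\right) = 31198 - 127 = 31071$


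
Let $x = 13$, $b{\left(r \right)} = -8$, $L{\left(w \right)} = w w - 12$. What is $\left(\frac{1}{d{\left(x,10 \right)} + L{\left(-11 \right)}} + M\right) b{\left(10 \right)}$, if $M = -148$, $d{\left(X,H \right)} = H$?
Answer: $\frac{140888}{119} \approx 1183.9$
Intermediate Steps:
$L{\left(w \right)} = -12 + w^{2}$ ($L{\left(w \right)} = w^{2} - 12 = -12 + w^{2}$)
$\left(\frac{1}{d{\left(x,10 \right)} + L{\left(-11 \right)}} + M\right) b{\left(10 \right)} = \left(\frac{1}{10 - \left(12 - \left(-11\right)^{2}\right)} - 148\right) \left(-8\right) = \left(\frac{1}{10 + \left(-12 + 121\right)} - 148\right) \left(-8\right) = \left(\frac{1}{10 + 109} - 148\right) \left(-8\right) = \left(\frac{1}{119} - 148\right) \left(-8\right) = \left(- \frac{17611}{119}\right) \left(-8\right) = \frac{140888}{119}$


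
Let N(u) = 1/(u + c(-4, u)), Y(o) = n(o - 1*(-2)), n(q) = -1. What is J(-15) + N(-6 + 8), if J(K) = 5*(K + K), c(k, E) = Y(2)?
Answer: -149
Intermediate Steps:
Y(o) = -1
c(k, E) = -1
J(K) = 10*K (J(K) = 5*(2*K) = 10*K)
N(u) = 1/(-1 + u) (N(u) = 1/(u - 1) = 1/(-1 + u))
J(-15) + N(-6 + 8) = 10*(-15) + 1/(-1 + (-6 + 8)) = -150 + 1/(-1 + 2) = -150 + 1/1 = -150 + 1 = -149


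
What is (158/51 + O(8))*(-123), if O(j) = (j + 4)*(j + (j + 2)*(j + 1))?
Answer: -2465494/17 ≈ -1.4503e+5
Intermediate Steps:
O(j) = (4 + j)*(j + (1 + j)*(2 + j)) (O(j) = (4 + j)*(j + (2 + j)*(1 + j)) = (4 + j)*(j + (1 + j)*(2 + j)))
(158/51 + O(8))*(-123) = (158/51 + (8 + 8³ + 8*8² + 18*8))*(-123) = (158*(1/51) + (8 + 512 + 8*64 + 144))*(-123) = (158/51 + (8 + 512 + 512 + 144))*(-123) = (158/51 + 1176)*(-123) = (60134/51)*(-123) = -2465494/17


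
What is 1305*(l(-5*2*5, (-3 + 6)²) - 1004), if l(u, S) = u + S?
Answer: -1363725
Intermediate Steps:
l(u, S) = S + u
1305*(l(-5*2*5, (-3 + 6)²) - 1004) = 1305*(((-3 + 6)² - 5*2*5) - 1004) = 1305*((3² - 10*5) - 1004) = 1305*((9 - 50) - 1004) = 1305*(-41 - 1004) = 1305*(-1045) = -1363725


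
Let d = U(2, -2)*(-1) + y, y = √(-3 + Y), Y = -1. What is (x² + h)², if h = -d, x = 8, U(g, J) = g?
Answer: 4352 - 264*I ≈ 4352.0 - 264.0*I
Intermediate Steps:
y = 2*I (y = √(-3 - 1) = √(-4) = 2*I ≈ 2.0*I)
d = -2 + 2*I (d = 2*(-1) + 2*I = -2 + 2*I ≈ -2.0 + 2.0*I)
h = 2 - 2*I (h = -(-2 + 2*I) = 2 - 2*I ≈ 2.0 - 2.0*I)
(x² + h)² = (8² + (2 - 2*I))² = (64 + (2 - 2*I))² = (66 - 2*I)²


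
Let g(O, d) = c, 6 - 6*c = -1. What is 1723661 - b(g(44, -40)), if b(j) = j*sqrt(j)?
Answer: 1723661 - 7*sqrt(42)/36 ≈ 1.7237e+6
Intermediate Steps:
c = 7/6 (c = 1 - 1/6*(-1) = 1 + 1/6 = 7/6 ≈ 1.1667)
g(O, d) = 7/6
b(j) = j**(3/2)
1723661 - b(g(44, -40)) = 1723661 - (7/6)**(3/2) = 1723661 - 7*sqrt(42)/36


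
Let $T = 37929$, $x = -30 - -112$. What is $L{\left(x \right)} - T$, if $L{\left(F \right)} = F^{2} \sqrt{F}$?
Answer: $-37929 + 6724 \sqrt{82} \approx 22959.0$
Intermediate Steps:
$x = 82$ ($x = -30 + 112 = 82$)
$L{\left(F \right)} = F^{\frac{5}{2}}$
$L{\left(x \right)} - T = 82^{\frac{5}{2}} - 37929 = 6724 \sqrt{82} - 37929 = -37929 + 6724 \sqrt{82}$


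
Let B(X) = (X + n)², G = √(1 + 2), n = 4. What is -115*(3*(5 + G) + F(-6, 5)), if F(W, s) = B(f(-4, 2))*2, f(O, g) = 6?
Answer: -24725 - 345*√3 ≈ -25323.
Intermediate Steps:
G = √3 ≈ 1.7320
B(X) = (4 + X)² (B(X) = (X + 4)² = (4 + X)²)
F(W, s) = 200 (F(W, s) = (4 + 6)²*2 = 10²*2 = 100*2 = 200)
-115*(3*(5 + G) + F(-6, 5)) = -115*(3*(5 + √3) + 200) = -115*((15 + 3*√3) + 200) = -115*(215 + 3*√3) = -24725 - 345*√3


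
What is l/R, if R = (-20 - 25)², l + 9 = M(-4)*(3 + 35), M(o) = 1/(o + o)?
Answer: -11/1620 ≈ -0.0067901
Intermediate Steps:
M(o) = 1/(2*o)
l = -55/4 (l = -9 + ((½)/(-4))*(3 + 35) = -9 + ((½)*(-¼))*38 = -9 - ⅛*38 = -9 - 19/4 = -55/4 ≈ -13.750)
R = 2025 (R = (-45)² = 2025)
l/R = -55/4/2025 = -55/4*1/2025 = -11/1620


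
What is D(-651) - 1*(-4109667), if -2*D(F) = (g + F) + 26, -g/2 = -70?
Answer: 8219819/2 ≈ 4.1099e+6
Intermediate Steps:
g = 140 (g = -2*(-70) = 140)
D(F) = -83 - F/2 (D(F) = -((140 + F) + 26)/2 = -(166 + F)/2 = -83 - F/2)
D(-651) - 1*(-4109667) = (-83 - ½*(-651)) - 1*(-4109667) = (-83 + 651/2) + 4109667 = 485/2 + 4109667 = 8219819/2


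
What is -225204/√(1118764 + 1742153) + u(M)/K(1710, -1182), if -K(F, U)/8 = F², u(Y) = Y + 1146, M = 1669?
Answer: -563/4678560 - 75068*√2860917/953639 ≈ -133.14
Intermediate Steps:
u(Y) = 1146 + Y
K(F, U) = -8*F²
-225204/√(1118764 + 1742153) + u(M)/K(1710, -1182) = -225204/√(1118764 + 1742153) + (1146 + 1669)/((-8*1710²)) = -225204*√2860917/2860917 + 2815/((-8*2924100)) = -75068*√2860917/953639 + 2815/(-23392800) = -75068*√2860917/953639 + 2815*(-1/23392800) = -75068*√2860917/953639 - 563/4678560 = -563/4678560 - 75068*√2860917/953639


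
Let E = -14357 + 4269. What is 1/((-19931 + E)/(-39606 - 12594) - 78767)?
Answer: -52200/4111607381 ≈ -1.2696e-5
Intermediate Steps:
E = -10088
1/((-19931 + E)/(-39606 - 12594) - 78767) = 1/((-19931 - 10088)/(-39606 - 12594) - 78767) = 1/(-30019/(-52200) - 78767) = 1/(-30019*(-1/52200) - 78767) = 1/(30019/52200 - 78767) = 1/(-4111607381/52200) = -52200/4111607381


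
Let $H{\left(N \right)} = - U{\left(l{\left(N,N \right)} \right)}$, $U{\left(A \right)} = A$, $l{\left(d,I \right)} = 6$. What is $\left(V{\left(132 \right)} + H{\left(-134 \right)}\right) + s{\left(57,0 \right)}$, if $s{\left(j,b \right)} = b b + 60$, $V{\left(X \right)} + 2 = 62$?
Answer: $114$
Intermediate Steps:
$V{\left(X \right)} = 60$ ($V{\left(X \right)} = -2 + 62 = 60$)
$H{\left(N \right)} = -6$ ($H{\left(N \right)} = \left(-1\right) 6 = -6$)
$s{\left(j,b \right)} = 60 + b^{2}$ ($s{\left(j,b \right)} = b^{2} + 60 = 60 + b^{2}$)
$\left(V{\left(132 \right)} + H{\left(-134 \right)}\right) + s{\left(57,0 \right)} = \left(60 - 6\right) + \left(60 + 0^{2}\right) = 54 + \left(60 + 0\right) = 54 + 60 = 114$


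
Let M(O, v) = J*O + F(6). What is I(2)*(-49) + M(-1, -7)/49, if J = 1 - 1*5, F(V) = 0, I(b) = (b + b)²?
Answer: -38412/49 ≈ -783.92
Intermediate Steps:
I(b) = 4*b² (I(b) = (2*b)² = 4*b²)
J = -4 (J = 1 - 5 = -4)
M(O, v) = -4*O (M(O, v) = -4*O + 0 = -4*O)
I(2)*(-49) + M(-1, -7)/49 = (4*2²)*(-49) - 4*(-1)/49 = (4*4)*(-49) + 4*(1/49) = 16*(-49) + 4/49 = -784 + 4/49 = -38412/49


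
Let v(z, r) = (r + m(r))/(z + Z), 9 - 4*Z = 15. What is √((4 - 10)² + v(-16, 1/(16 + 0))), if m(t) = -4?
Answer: 3*√1610/20 ≈ 6.0187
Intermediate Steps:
Z = -3/2 (Z = 9/4 - ¼*15 = 9/4 - 15/4 = -3/2 ≈ -1.5000)
v(z, r) = (-4 + r)/(-3/2 + z) (v(z, r) = (r - 4)/(z - 3/2) = (-4 + r)/(-3/2 + z))
√((4 - 10)² + v(-16, 1/(16 + 0))) = √((4 - 10)² + 2*(-4 + 1/(16 + 0))/(-3 + 2*(-16))) = √((-6)² + 2*(-4 + 1/16)/(-3 - 32)) = √(36 + 2*(-4 + 1/16)/(-35)) = √(36 + 2*(-1/35)*(-63/16)) = √(36 + 9/40) = √(1449/40) = 3*√1610/20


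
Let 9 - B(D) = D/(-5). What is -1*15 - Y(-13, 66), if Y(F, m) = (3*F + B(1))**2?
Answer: -22576/25 ≈ -903.04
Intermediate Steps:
B(D) = 9 + D/5 (B(D) = 9 - D/(-5) = 9 - D*(-1)/5 = 9 - (-1)*D/5 = 9 + D/5)
Y(F, m) = (46/5 + 3*F)**2 (Y(F, m) = (3*F + (9 + (1/5)*1))**2 = (3*F + (9 + 1/5))**2 = (3*F + 46/5)**2 = (46/5 + 3*F)**2)
-1*15 - Y(-13, 66) = -1*15 - (46 + 15*(-13))**2/25 = -15 - (46 - 195)**2/25 = -15 - (-149)**2/25 = -15 - 22201/25 = -22576/25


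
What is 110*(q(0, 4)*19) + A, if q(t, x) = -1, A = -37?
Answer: -2127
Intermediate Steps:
110*(q(0, 4)*19) + A = 110*(-1*19) - 37 = 110*(-19) - 37 = -2090 - 37 = -2127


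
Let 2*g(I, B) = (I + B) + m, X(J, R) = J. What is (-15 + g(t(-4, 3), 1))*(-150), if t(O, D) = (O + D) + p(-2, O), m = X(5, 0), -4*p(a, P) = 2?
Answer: 3825/2 ≈ 1912.5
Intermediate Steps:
p(a, P) = -½ (p(a, P) = -¼*2 = -½)
m = 5
t(O, D) = -½ + D + O (t(O, D) = (O + D) - ½ = (D + O) - ½ = -½ + D + O)
g(I, B) = 5/2 + B/2 + I/2 (g(I, B) = ((I + B) + 5)/2 = ((B + I) + 5)/2 = (5 + B + I)/2 = 5/2 + B/2 + I/2)
(-15 + g(t(-4, 3), 1))*(-150) = (-15 + (5/2 + (½)*1 + (-½ + 3 - 4)/2))*(-150) = (-15 + (5/2 + ½ + (½)*(-3/2)))*(-150) = (-15 + (5/2 + ½ - ¾))*(-150) = (-15 + 9/4)*(-150) = -51/4*(-150) = 3825/2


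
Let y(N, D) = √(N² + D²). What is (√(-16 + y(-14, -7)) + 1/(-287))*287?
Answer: -1 + 287*I*√(16 - 7*√5) ≈ -1.0 + 169.19*I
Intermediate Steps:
y(N, D) = √(D² + N²)
(√(-16 + y(-14, -7)) + 1/(-287))*287 = (√(-16 + √((-7)² + (-14)²)) + 1/(-287))*287 = (√(-16 + √(49 + 196)) - 1/287)*287 = (√(-16 + √245) - 1/287)*287 = (√(-16 + 7*√5) - 1/287)*287 = (-1/287 + √(-16 + 7*√5))*287 = -1 + 287*√(-16 + 7*√5)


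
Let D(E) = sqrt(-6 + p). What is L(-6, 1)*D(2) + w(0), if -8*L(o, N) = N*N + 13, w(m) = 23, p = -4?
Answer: 23 - 7*I*sqrt(10)/4 ≈ 23.0 - 5.534*I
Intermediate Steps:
D(E) = I*sqrt(10) (D(E) = sqrt(-6 - 4) = sqrt(-10) = I*sqrt(10))
L(o, N) = -13/8 - N**2/8 (L(o, N) = -(N*N + 13)/8 = -(N**2 + 13)/8 = -(13 + N**2)/8 = -13/8 - N**2/8)
L(-6, 1)*D(2) + w(0) = (-13/8 - 1/8*1**2)*(I*sqrt(10)) + 23 = (-13/8 - 1/8*1)*(I*sqrt(10)) + 23 = (-13/8 - 1/8)*(I*sqrt(10)) + 23 = -7*I*sqrt(10)/4 + 23 = 23 - 7*I*sqrt(10)/4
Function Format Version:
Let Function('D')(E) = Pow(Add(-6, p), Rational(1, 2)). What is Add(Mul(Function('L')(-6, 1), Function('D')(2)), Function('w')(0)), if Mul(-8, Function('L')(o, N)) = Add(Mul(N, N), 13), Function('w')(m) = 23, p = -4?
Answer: Add(23, Mul(Rational(-7, 4), I, Pow(10, Rational(1, 2)))) ≈ Add(23.000, Mul(-5.5340, I))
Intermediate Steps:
Function('D')(E) = Mul(I, Pow(10, Rational(1, 2))) (Function('D')(E) = Pow(Add(-6, -4), Rational(1, 2)) = Pow(-10, Rational(1, 2)) = Mul(I, Pow(10, Rational(1, 2))))
Function('L')(o, N) = Add(Rational(-13, 8), Mul(Rational(-1, 8), Pow(N, 2))) (Function('L')(o, N) = Mul(Rational(-1, 8), Add(Mul(N, N), 13)) = Mul(Rational(-1, 8), Add(Pow(N, 2), 13)) = Mul(Rational(-1, 8), Add(13, Pow(N, 2))) = Add(Rational(-13, 8), Mul(Rational(-1, 8), Pow(N, 2))))
Add(Mul(Function('L')(-6, 1), Function('D')(2)), Function('w')(0)) = Add(Mul(Add(Rational(-13, 8), Mul(Rational(-1, 8), Pow(1, 2))), Mul(I, Pow(10, Rational(1, 2)))), 23) = Add(Mul(Add(Rational(-13, 8), Mul(Rational(-1, 8), 1)), Mul(I, Pow(10, Rational(1, 2)))), 23) = Add(Mul(Add(Rational(-13, 8), Rational(-1, 8)), Mul(I, Pow(10, Rational(1, 2)))), 23) = Add(Mul(Rational(-7, 4), Mul(I, Pow(10, Rational(1, 2)))), 23) = Add(Mul(Rational(-7, 4), I, Pow(10, Rational(1, 2))), 23) = Add(23, Mul(Rational(-7, 4), I, Pow(10, Rational(1, 2))))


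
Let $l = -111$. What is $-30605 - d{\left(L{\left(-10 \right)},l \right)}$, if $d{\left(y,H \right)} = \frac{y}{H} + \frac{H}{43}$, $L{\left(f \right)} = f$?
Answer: $- \frac{146065774}{4773} \approx -30603.0$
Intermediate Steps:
$d{\left(y,H \right)} = \frac{H}{43} + \frac{y}{H}$ ($d{\left(y,H \right)} = \frac{y}{H} + H \frac{1}{43} = \frac{y}{H} + \frac{H}{43} = \frac{H}{43} + \frac{y}{H}$)
$-30605 - d{\left(L{\left(-10 \right)},l \right)} = -30605 - \left(\frac{1}{43} \left(-111\right) - \frac{10}{-111}\right) = -30605 - \left(- \frac{111}{43} - - \frac{10}{111}\right) = -30605 - \left(- \frac{111}{43} + \frac{10}{111}\right) = -30605 - - \frac{11891}{4773} = -30605 + \frac{11891}{4773} = - \frac{146065774}{4773}$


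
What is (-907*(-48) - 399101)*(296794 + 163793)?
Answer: -163768616655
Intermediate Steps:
(-907*(-48) - 399101)*(296794 + 163793) = (43536 - 399101)*460587 = -355565*460587 = -163768616655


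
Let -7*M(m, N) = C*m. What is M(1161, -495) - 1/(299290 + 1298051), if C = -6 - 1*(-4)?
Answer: 3709025795/11181387 ≈ 331.71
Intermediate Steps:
C = -2 (C = -6 + 4 = -2)
M(m, N) = 2*m/7 (M(m, N) = -(-2)*m/7 = 2*m/7)
M(1161, -495) - 1/(299290 + 1298051) = (2/7)*1161 - 1/(299290 + 1298051) = 2322/7 - 1/1597341 = 3709025795/11181387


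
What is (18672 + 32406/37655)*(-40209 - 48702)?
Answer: -62515686109626/37655 ≈ -1.6602e+9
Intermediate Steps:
(18672 + 32406/37655)*(-40209 - 48702) = (18672 + 32406*(1/37655))*(-88911) = (18672 + 32406/37655)*(-88911) = (703126566/37655)*(-88911) = -62515686109626/37655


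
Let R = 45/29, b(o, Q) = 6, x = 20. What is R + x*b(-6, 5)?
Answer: 3525/29 ≈ 121.55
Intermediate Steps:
R = 45/29 (R = 45*(1/29) = 45/29 ≈ 1.5517)
R + x*b(-6, 5) = 45/29 + 20*6 = 45/29 + 120 = 3525/29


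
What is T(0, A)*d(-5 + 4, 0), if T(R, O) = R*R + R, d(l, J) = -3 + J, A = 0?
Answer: 0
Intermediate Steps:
T(R, O) = R + R**2 (T(R, O) = R**2 + R = R + R**2)
T(0, A)*d(-5 + 4, 0) = (0*(1 + 0))*(-3 + 0) = (0*1)*(-3) = 0*(-3) = 0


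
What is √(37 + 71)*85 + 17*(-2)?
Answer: -34 + 510*√3 ≈ 849.35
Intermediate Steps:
√(37 + 71)*85 + 17*(-2) = √108*85 - 34 = (6*√3)*85 - 34 = 510*√3 - 34 = -34 + 510*√3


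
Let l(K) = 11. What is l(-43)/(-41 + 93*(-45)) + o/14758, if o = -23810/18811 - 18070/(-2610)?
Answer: -169910071414/76550740858917 ≈ -0.0022196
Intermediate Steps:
o = 27777067/4909671 (o = -23810*1/18811 - 18070*(-1/2610) = -23810/18811 + 1807/261 = 27777067/4909671 ≈ 5.6576)
l(-43)/(-41 + 93*(-45)) + o/14758 = 11/(-41 + 93*(-45)) + (27777067/4909671)/14758 = 11/(-41 - 4185) + (27777067/4909671)*(1/14758) = 11/(-4226) + 27777067/72456924618 = 11*(-1/4226) + 27777067/72456924618 = -11/4226 + 27777067/72456924618 = -169910071414/76550740858917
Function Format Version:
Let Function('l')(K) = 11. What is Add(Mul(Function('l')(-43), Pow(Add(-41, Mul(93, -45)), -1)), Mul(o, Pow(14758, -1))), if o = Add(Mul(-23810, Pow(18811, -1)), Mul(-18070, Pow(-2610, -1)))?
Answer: Rational(-169910071414, 76550740858917) ≈ -0.0022196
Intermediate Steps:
o = Rational(27777067, 4909671) (o = Add(Mul(-23810, Rational(1, 18811)), Mul(-18070, Rational(-1, 2610))) = Add(Rational(-23810, 18811), Rational(1807, 261)) = Rational(27777067, 4909671) ≈ 5.6576)
Add(Mul(Function('l')(-43), Pow(Add(-41, Mul(93, -45)), -1)), Mul(o, Pow(14758, -1))) = Add(Mul(11, Pow(Add(-41, Mul(93, -45)), -1)), Mul(Rational(27777067, 4909671), Pow(14758, -1))) = Add(Mul(11, Pow(Add(-41, -4185), -1)), Mul(Rational(27777067, 4909671), Rational(1, 14758))) = Add(Mul(11, Pow(-4226, -1)), Rational(27777067, 72456924618)) = Add(Mul(11, Rational(-1, 4226)), Rational(27777067, 72456924618)) = Add(Rational(-11, 4226), Rational(27777067, 72456924618)) = Rational(-169910071414, 76550740858917)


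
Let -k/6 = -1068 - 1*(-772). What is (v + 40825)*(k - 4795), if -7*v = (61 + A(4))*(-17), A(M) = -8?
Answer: -865474844/7 ≈ -1.2364e+8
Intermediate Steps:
k = 1776 (k = -6*(-1068 - 1*(-772)) = -6*(-1068 + 772) = -6*(-296) = 1776)
v = 901/7 (v = -(61 - 8)*(-17)/7 = -53*(-17)/7 = -⅐*(-901) = 901/7 ≈ 128.71)
(v + 40825)*(k - 4795) = (901/7 + 40825)*(1776 - 4795) = (286676/7)*(-3019) = -865474844/7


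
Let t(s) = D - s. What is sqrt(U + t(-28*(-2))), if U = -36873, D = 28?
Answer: I*sqrt(36901) ≈ 192.1*I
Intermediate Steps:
t(s) = 28 - s
sqrt(U + t(-28*(-2))) = sqrt(-36873 + (28 - (-28)*(-2))) = sqrt(-36873 + (28 - 1*56)) = sqrt(-36873 + (28 - 56)) = sqrt(-36873 - 28) = sqrt(-36901) = I*sqrt(36901)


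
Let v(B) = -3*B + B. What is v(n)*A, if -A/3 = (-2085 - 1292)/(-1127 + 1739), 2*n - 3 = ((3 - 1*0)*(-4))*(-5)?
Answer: -70917/68 ≈ -1042.9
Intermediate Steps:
n = 63/2 (n = 3/2 + (((3 - 1*0)*(-4))*(-5))/2 = 3/2 + (((3 + 0)*(-4))*(-5))/2 = 3/2 + ((3*(-4))*(-5))/2 = 3/2 + (-12*(-5))/2 = 3/2 + (½)*60 = 3/2 + 30 = 63/2 ≈ 31.500)
v(B) = -2*B
A = 3377/204 (A = -3*(-2085 - 1292)/(-1127 + 1739) = -(-10131)/612 = -3*(-3377/612) = 3377/204 ≈ 16.554)
v(n)*A = -2*63/2*(3377/204) = -63*3377/204 = -70917/68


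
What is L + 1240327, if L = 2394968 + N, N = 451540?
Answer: 4086835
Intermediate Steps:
L = 2846508 (L = 2394968 + 451540 = 2846508)
L + 1240327 = 2846508 + 1240327 = 4086835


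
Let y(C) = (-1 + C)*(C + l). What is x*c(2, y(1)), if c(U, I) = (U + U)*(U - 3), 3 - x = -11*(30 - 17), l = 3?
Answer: -584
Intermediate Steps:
y(C) = (-1 + C)*(3 + C) (y(C) = (-1 + C)*(C + 3) = (-1 + C)*(3 + C))
x = 146 (x = 3 - (-11)*(30 - 17) = 3 - (-11)*13 = 3 - 1*(-143) = 3 + 143 = 146)
c(U, I) = 2*U*(-3 + U) (c(U, I) = (2*U)*(-3 + U) = 2*U*(-3 + U))
x*c(2, y(1)) = 146*(2*2*(-3 + 2)) = 146*(2*2*(-1)) = 146*(-4) = -584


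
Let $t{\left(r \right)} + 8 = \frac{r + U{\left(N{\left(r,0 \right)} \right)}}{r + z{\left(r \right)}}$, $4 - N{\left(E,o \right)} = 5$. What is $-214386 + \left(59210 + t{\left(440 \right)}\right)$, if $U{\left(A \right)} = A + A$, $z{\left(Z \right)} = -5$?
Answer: $- \frac{22501534}{145} \approx -1.5518 \cdot 10^{5}$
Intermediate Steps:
$N{\left(E,o \right)} = -1$ ($N{\left(E,o \right)} = 4 - 5 = -1$)
$U{\left(A \right)} = 2 A$
$t{\left(r \right)} = -8 + \frac{-2 + r}{-5 + r}$ ($t{\left(r \right)} = -8 + \frac{r + 2 \left(-1\right)}{r - 5} = -8 + \frac{r - 2}{-5 + r} = -8 + \frac{-2 + r}{-5 + r}$)
$-214386 + \left(59210 + t{\left(440 \right)}\right) = -214386 + \left(59210 + \frac{38 - 3080}{-5 + 440}\right) = -214386 + \left(59210 + \frac{38 - 3080}{435}\right) = -214386 + \left(59210 + \frac{1}{435} \left(-3042\right)\right) = -214386 + \left(59210 - \frac{1014}{145}\right) = -214386 + \frac{8584436}{145} = - \frac{22501534}{145}$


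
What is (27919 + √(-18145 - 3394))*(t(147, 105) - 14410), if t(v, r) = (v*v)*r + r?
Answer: 62947294160 + 2254640*I*√21539 ≈ 6.2947e+10 + 3.3089e+8*I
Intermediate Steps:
t(v, r) = r + r*v² (t(v, r) = v²*r + r = r*v² + r = r + r*v²)
(27919 + √(-18145 - 3394))*(t(147, 105) - 14410) = (27919 + √(-18145 - 3394))*(105*(1 + 147²) - 14410) = (27919 + √(-21539))*(105*(1 + 21609) - 14410) = (27919 + I*√21539)*(105*21610 - 14410) = (27919 + I*√21539)*(2269050 - 14410) = (27919 + I*√21539)*2254640 = 62947294160 + 2254640*I*√21539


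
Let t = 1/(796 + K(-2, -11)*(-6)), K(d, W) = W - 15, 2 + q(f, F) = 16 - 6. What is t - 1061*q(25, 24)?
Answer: -8080575/952 ≈ -8488.0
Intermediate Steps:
q(f, F) = 8 (q(f, F) = -2 + (16 - 6) = -2 + 10 = 8)
K(d, W) = -15 + W
t = 1/952 (t = 1/(796 + (-15 - 11)*(-6)) = 1/(796 - 26*(-6)) = 1/(796 + 156) = 1/952 ≈ 0.0010504)
t - 1061*q(25, 24) = 1/952 - 1061*8 = 1/952 - 8488 = -8080575/952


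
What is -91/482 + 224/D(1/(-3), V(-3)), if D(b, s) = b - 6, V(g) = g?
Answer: -325633/9158 ≈ -35.557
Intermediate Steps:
D(b, s) = -6 + b
-91/482 + 224/D(1/(-3), V(-3)) = -91/482 + 224/(-6 + 1/(-3)) = -91*1/482 + 224/(-6 - ⅓) = -91/482 + 224/(-19/3) = -91/482 + 224*(-3/19) = -91/482 - 672/19 = -325633/9158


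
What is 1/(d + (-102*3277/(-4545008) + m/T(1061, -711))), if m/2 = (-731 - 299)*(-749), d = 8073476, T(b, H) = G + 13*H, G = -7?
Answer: 2102066200/16970630536971499 ≈ 1.2386e-7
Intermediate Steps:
T(b, H) = -7 + 13*H
m = 1542940 (m = 2*((-731 - 299)*(-749)) = 2*(-1030*(-749)) = 2*771470 = 1542940)
1/(d + (-102*3277/(-4545008) + m/T(1061, -711))) = 1/(8073476 + (-102*3277/(-4545008) + 1542940/(-7 + 13*(-711)))) = 1/(8073476 + (-334254*(-1/4545008) + 1542940/(-7 - 9243))) = 1/(8073476 + (167127/2272504 + 1542940/(-9250))) = 1/(8073476 + (167127/2272504 + 1542940*(-1/9250))) = 1/(8073476 + (167127/2272504 - 154294/925)) = 1/(8073476 - 350479139701/2102066200) = 1/(16970630536971499/2102066200) = 2102066200/16970630536971499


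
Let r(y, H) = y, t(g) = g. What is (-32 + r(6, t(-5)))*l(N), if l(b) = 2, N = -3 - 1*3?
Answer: -52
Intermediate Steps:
N = -6 (N = -3 - 3 = -6)
(-32 + r(6, t(-5)))*l(N) = (-32 + 6)*2 = -26*2 = -52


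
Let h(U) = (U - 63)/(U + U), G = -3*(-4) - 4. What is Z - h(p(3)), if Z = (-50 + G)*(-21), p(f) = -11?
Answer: 9665/11 ≈ 878.64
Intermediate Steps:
G = 8 (G = 12 - 4 = 8)
Z = 882 (Z = (-50 + 8)*(-21) = -42*(-21) = 882)
h(U) = (-63 + U)/(2*U) (h(U) = (-63 + U)/((2*U)) = (-63 + U)*(1/(2*U)) = (-63 + U)/(2*U))
Z - h(p(3)) = 882 - (-63 - 11)/(2*(-11)) = 882 - (-1)*(-74)/(2*11) = 882 - 1*37/11 = 882 - 37/11 = 9665/11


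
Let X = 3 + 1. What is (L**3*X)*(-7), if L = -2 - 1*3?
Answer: 3500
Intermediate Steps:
L = -5 (L = -2 - 3 = -5)
X = 4
(L**3*X)*(-7) = ((-5)**3*4)*(-7) = -125*4*(-7) = -500*(-7) = 3500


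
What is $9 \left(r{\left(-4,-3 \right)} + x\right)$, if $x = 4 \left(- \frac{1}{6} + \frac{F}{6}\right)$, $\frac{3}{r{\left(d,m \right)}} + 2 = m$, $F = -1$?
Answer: $- \frac{87}{5} \approx -17.4$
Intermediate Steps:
$r{\left(d,m \right)} = \frac{3}{-2 + m}$
$x = - \frac{4}{3}$ ($x = 4 \left(- \frac{1}{6} - \frac{1}{6}\right) = 4 \left(- \frac{1}{3}\right) = - \frac{4}{3} \approx -1.3333$)
$9 \left(r{\left(-4,-3 \right)} + x\right) = 9 \left(\frac{3}{-2 - 3} - \frac{4}{3}\right) = 9 \left(\frac{3}{-5} - \frac{4}{3}\right) = 9 \left(3 \left(- \frac{1}{5}\right) - \frac{4}{3}\right) = 9 \left(- \frac{3}{5} - \frac{4}{3}\right) = 9 \left(- \frac{29}{15}\right) = - \frac{87}{5}$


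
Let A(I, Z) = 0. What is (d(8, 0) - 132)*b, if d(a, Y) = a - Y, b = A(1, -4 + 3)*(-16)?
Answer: 0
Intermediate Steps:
b = 0 (b = 0*(-16) = 0)
(d(8, 0) - 132)*b = ((8 - 1*0) - 132)*0 = ((8 + 0) - 132)*0 = (8 - 132)*0 = -124*0 = 0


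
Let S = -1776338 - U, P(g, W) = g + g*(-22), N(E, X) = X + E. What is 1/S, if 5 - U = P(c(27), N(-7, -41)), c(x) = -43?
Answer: -1/1775440 ≈ -5.6324e-7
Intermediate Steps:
N(E, X) = E + X
P(g, W) = -21*g (P(g, W) = g - 22*g = -21*g)
U = -898 (U = 5 - (-21)*(-43) = 5 - 1*903 = 5 - 903 = -898)
S = -1775440 (S = -1776338 - 1*(-898) = -1776338 + 898 = -1775440)
1/S = 1/(-1775440) = -1/1775440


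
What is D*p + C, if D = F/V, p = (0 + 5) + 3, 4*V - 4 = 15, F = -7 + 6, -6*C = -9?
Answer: -7/38 ≈ -0.18421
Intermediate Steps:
C = 3/2 (C = -⅙*(-9) = 3/2 ≈ 1.5000)
F = -1
V = 19/4 (V = 1 + (¼)*15 = 1 + 15/4 = 19/4 ≈ 4.7500)
p = 8 (p = 5 + 3 = 8)
D = -4/19 (D = -1/19/4 = -1*4/19 = -4/19 ≈ -0.21053)
D*p + C = -4/19*8 + 3/2 = -32/19 + 3/2 = -7/38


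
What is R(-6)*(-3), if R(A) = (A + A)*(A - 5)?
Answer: -396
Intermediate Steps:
R(A) = 2*A*(-5 + A) (R(A) = (2*A)*(-5 + A) = 2*A*(-5 + A))
R(-6)*(-3) = (2*(-6)*(-5 - 6))*(-3) = (2*(-6)*(-11))*(-3) = 132*(-3) = -396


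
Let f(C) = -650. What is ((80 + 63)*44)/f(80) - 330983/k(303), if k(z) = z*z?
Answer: -30492353/2295225 ≈ -13.285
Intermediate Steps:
k(z) = z²
((80 + 63)*44)/f(80) - 330983/k(303) = ((80 + 63)*44)/(-650) - 330983/(303²) = (143*44)*(-1/650) - 330983/91809 = 6292*(-1/650) - 330983*1/91809 = -242/25 - 330983/91809 = -30492353/2295225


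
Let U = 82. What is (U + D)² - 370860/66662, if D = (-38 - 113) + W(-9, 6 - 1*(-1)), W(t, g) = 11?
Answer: 111940054/33331 ≈ 3358.4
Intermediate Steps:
D = -140 (D = (-38 - 113) + 11 = -151 + 11 = -140)
(U + D)² - 370860/66662 = (82 - 140)² - 370860/66662 = (-58)² - 370860*1/66662 = 3364 - 185430/33331 = 111940054/33331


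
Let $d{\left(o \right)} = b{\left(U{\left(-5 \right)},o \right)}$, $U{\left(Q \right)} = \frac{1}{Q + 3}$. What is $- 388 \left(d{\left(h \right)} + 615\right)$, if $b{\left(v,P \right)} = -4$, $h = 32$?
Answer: $-237068$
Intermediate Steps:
$U{\left(Q \right)} = \frac{1}{3 + Q}$
$d{\left(o \right)} = -4$
$- 388 \left(d{\left(h \right)} + 615\right) = - 388 \left(-4 + 615\right) = \left(-388\right) 611 = -237068$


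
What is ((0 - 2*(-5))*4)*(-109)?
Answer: -4360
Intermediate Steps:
((0 - 2*(-5))*4)*(-109) = ((0 + 10)*4)*(-109) = (10*4)*(-109) = 40*(-109) = -4360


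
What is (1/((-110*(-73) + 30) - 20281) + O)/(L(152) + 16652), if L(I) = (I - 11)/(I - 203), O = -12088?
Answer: -2511366633/3458995177 ≈ -0.72604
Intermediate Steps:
L(I) = (-11 + I)/(-203 + I)
(1/((-110*(-73) + 30) - 20281) + O)/(L(152) + 16652) = (1/((-110*(-73) + 30) - 20281) - 12088)/((-11 + 152)/(-203 + 152) + 16652) = (1/((8030 + 30) - 20281) - 12088)/(141/(-51) + 16652) = (1/(8060 - 20281) - 12088)/(-1/51*141 + 16652) = (1/(-12221) - 12088)/(-47/17 + 16652) = (-1/12221 - 12088)/(283037/17) = -147727449/12221*17/283037 = -2511366633/3458995177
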